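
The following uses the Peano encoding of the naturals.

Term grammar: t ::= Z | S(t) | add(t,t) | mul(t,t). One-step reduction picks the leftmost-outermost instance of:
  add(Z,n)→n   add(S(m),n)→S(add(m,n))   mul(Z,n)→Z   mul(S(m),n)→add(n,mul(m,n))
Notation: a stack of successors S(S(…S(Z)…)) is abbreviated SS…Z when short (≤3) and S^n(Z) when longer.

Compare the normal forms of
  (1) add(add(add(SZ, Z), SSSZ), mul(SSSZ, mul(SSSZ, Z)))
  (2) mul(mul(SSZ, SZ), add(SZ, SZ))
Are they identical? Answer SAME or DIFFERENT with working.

Answer: SAME — A ⇓ S^4(Z), B ⇓ S^4(Z)

Working:
Term A:
  start: add(add(add(SZ, Z), SSSZ), mul(SSSZ, mul(SSSZ, Z)))
  step 1: add(add(S(add(Z, Z)), SSSZ), mul(SSSZ, mul(SSSZ, Z)))
  step 2: add(S(add(add(Z, Z), SSSZ)), mul(SSSZ, mul(SSSZ, Z)))
  step 3: S(add(add(add(Z, Z), SSSZ), mul(SSSZ, mul(SSSZ, Z))))
  step 4: S(add(add(Z, SSSZ), mul(SSSZ, mul(SSSZ, Z))))
  step 5: S(add(SSSZ, mul(SSSZ, mul(SSSZ, Z))))
  step 6: S(S(add(SSZ, mul(SSSZ, mul(SSSZ, Z)))))
  step 7: S(S(S(add(SZ, mul(SSSZ, mul(SSSZ, Z))))))
  step 8: S(S(S(S(add(Z, mul(SSSZ, mul(SSSZ, Z)))))))
  step 9: S(S(S(S(mul(SSSZ, mul(SSSZ, Z))))))
  step 10: S(S(S(S(add(mul(SSSZ, Z), mul(SSZ, mul(SSSZ, Z)))))))
  step 11: S(S(S(S(add(add(Z, mul(SSZ, Z)), mul(SSZ, mul(SSSZ, Z)))))))
  step 12: S(S(S(S(add(mul(SSZ, Z), mul(SSZ, mul(SSSZ, Z)))))))
  step 13: S(S(S(S(add(add(Z, mul(SZ, Z)), mul(SSZ, mul(SSSZ, Z)))))))
  step 14: S(S(S(S(add(mul(SZ, Z), mul(SSZ, mul(SSSZ, Z)))))))
  step 15: S(S(S(S(add(add(Z, mul(Z, Z)), mul(SSZ, mul(SSSZ, Z)))))))
  step 16: S(S(S(S(add(mul(Z, Z), mul(SSZ, mul(SSSZ, Z)))))))
  step 17: S(S(S(S(add(Z, mul(SSZ, mul(SSSZ, Z)))))))
  step 18: S(S(S(S(mul(SSZ, mul(SSSZ, Z))))))
  step 19: S(S(S(S(add(mul(SSSZ, Z), mul(SZ, mul(SSSZ, Z)))))))
  step 20: S(S(S(S(add(add(Z, mul(SSZ, Z)), mul(SZ, mul(SSSZ, Z)))))))
  step 21: S(S(S(S(add(mul(SSZ, Z), mul(SZ, mul(SSSZ, Z)))))))
  step 22: S(S(S(S(add(add(Z, mul(SZ, Z)), mul(SZ, mul(SSSZ, Z)))))))
  step 23: S(S(S(S(add(mul(SZ, Z), mul(SZ, mul(SSSZ, Z)))))))
  step 24: S(S(S(S(add(add(Z, mul(Z, Z)), mul(SZ, mul(SSSZ, Z)))))))
  step 25: S(S(S(S(add(mul(Z, Z), mul(SZ, mul(SSSZ, Z)))))))
  step 26: S(S(S(S(add(Z, mul(SZ, mul(SSSZ, Z)))))))
  step 27: S(S(S(S(mul(SZ, mul(SSSZ, Z))))))
  step 28: S(S(S(S(add(mul(SSSZ, Z), mul(Z, mul(SSSZ, Z)))))))
  step 29: S(S(S(S(add(add(Z, mul(SSZ, Z)), mul(Z, mul(SSSZ, Z)))))))
  step 30: S(S(S(S(add(mul(SSZ, Z), mul(Z, mul(SSSZ, Z)))))))
  step 31: S(S(S(S(add(add(Z, mul(SZ, Z)), mul(Z, mul(SSSZ, Z)))))))
  step 32: S(S(S(S(add(mul(SZ, Z), mul(Z, mul(SSSZ, Z)))))))
  step 33: S(S(S(S(add(add(Z, mul(Z, Z)), mul(Z, mul(SSSZ, Z)))))))
  step 34: S(S(S(S(add(mul(Z, Z), mul(Z, mul(SSSZ, Z)))))))
  step 35: S(S(S(S(add(Z, mul(Z, mul(SSSZ, Z)))))))
  step 36: S(S(S(S(mul(Z, mul(SSSZ, Z))))))
  step 37: S^4(Z)

Term B:
  start: mul(mul(SSZ, SZ), add(SZ, SZ))
  step 1: mul(add(SZ, mul(SZ, SZ)), add(SZ, SZ))
  step 2: mul(S(add(Z, mul(SZ, SZ))), add(SZ, SZ))
  step 3: add(add(SZ, SZ), mul(add(Z, mul(SZ, SZ)), add(SZ, SZ)))
  step 4: add(S(add(Z, SZ)), mul(add(Z, mul(SZ, SZ)), add(SZ, SZ)))
  step 5: S(add(add(Z, SZ), mul(add(Z, mul(SZ, SZ)), add(SZ, SZ))))
  step 6: S(add(SZ, mul(add(Z, mul(SZ, SZ)), add(SZ, SZ))))
  step 7: S(S(add(Z, mul(add(Z, mul(SZ, SZ)), add(SZ, SZ)))))
  step 8: S(S(mul(add(Z, mul(SZ, SZ)), add(SZ, SZ))))
  step 9: S(S(mul(mul(SZ, SZ), add(SZ, SZ))))
  step 10: S(S(mul(add(SZ, mul(Z, SZ)), add(SZ, SZ))))
  step 11: S(S(mul(S(add(Z, mul(Z, SZ))), add(SZ, SZ))))
  step 12: S(S(add(add(SZ, SZ), mul(add(Z, mul(Z, SZ)), add(SZ, SZ)))))
  step 13: S(S(add(S(add(Z, SZ)), mul(add(Z, mul(Z, SZ)), add(SZ, SZ)))))
  step 14: S(S(S(add(add(Z, SZ), mul(add(Z, mul(Z, SZ)), add(SZ, SZ))))))
  step 15: S(S(S(add(SZ, mul(add(Z, mul(Z, SZ)), add(SZ, SZ))))))
  step 16: S(S(S(S(add(Z, mul(add(Z, mul(Z, SZ)), add(SZ, SZ)))))))
  step 17: S(S(S(S(mul(add(Z, mul(Z, SZ)), add(SZ, SZ))))))
  step 18: S(S(S(S(mul(mul(Z, SZ), add(SZ, SZ))))))
  step 19: S(S(S(S(mul(Z, add(SZ, SZ))))))
  step 20: S^4(Z)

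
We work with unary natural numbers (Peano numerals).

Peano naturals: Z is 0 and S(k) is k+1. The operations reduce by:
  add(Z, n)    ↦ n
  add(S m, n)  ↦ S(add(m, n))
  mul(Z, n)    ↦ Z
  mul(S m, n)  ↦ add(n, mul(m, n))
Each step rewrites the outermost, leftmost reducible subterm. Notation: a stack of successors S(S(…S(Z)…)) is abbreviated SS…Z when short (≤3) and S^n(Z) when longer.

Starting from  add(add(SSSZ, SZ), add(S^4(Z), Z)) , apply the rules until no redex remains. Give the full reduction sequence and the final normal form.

Answer: normal form = S^8(Z)  (in 14 steps)

Reduction:
  start: add(add(SSSZ, SZ), add(S^4(Z), Z))
  step 1: add(S(add(SSZ, SZ)), add(S^4(Z), Z))
  step 2: S(add(add(SSZ, SZ), add(S^4(Z), Z)))
  step 3: S(add(S(add(SZ, SZ)), add(S^4(Z), Z)))
  step 4: S(S(add(add(SZ, SZ), add(S^4(Z), Z))))
  step 5: S(S(add(S(add(Z, SZ)), add(S^4(Z), Z))))
  step 6: S(S(S(add(add(Z, SZ), add(S^4(Z), Z)))))
  step 7: S(S(S(add(SZ, add(S^4(Z), Z)))))
  step 8: S(S(S(S(add(Z, add(S^4(Z), Z))))))
  step 9: S(S(S(S(add(S^4(Z), Z)))))
  step 10: S(S(S(S(S(add(SSSZ, Z))))))
  step 11: S(S(S(S(S(S(add(SSZ, Z)))))))
  step 12: S(S(S(S(S(S(S(add(SZ, Z))))))))
  step 13: S(S(S(S(S(S(S(S(add(Z, Z)))))))))
  step 14: S^8(Z)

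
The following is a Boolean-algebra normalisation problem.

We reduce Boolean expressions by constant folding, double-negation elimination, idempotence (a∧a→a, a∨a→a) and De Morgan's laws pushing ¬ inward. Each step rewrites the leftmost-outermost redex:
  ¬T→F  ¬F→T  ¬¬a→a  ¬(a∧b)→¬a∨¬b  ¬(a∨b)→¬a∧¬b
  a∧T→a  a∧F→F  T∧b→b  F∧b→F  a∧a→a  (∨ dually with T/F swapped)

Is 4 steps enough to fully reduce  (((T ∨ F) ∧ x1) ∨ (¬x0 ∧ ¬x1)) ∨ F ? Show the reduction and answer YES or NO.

Answer: YES — reaches normal form x1 ∨ (¬x0 ∧ ¬x1) in 3 ≤ 4 steps

Reduction:
  start: (((T ∨ F) ∧ x1) ∨ (¬x0 ∧ ¬x1)) ∨ F
  [1] ((T ∨ F) ∧ x1) ∨ (¬x0 ∧ ¬x1)
  [2] (T ∧ x1) ∨ (¬x0 ∧ ¬x1)
  [3] x1 ∨ (¬x0 ∧ ¬x1)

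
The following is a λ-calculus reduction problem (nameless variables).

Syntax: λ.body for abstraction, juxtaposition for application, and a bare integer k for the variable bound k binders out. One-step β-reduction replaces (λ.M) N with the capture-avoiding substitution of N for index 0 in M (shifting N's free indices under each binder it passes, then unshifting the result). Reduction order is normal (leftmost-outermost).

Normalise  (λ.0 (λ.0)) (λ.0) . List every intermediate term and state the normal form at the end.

Answer: normal form = λ.0  (in 2 steps)

Reduction:
  start: (λ.0 (λ.0)) (λ.0)
  [1] (λ.0) (λ.0)
  [2] λ.0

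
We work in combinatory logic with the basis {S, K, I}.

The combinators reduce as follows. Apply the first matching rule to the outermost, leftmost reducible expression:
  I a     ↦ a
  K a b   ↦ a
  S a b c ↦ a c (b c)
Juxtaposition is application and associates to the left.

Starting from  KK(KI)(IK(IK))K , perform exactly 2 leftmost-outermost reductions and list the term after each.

Answer: after 2 steps: IK(IK)

Derivation:
  start: KK(KI)(IK(IK))K
  →1  K(IK(IK))K
  →2  IK(IK)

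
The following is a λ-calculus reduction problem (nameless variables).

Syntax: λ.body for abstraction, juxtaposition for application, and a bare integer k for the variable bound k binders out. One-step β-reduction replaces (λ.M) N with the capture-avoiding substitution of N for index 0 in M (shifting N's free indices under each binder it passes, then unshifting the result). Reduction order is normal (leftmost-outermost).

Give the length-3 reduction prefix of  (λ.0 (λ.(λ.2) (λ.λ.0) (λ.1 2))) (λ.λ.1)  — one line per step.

Answer: after 3 steps: λ.λ.(λ.λ.1) (λ.1 (λ.λ.1))

Working:
  start: (λ.0 (λ.(λ.2) (λ.λ.0) (λ.1 2))) (λ.λ.1)
  →1  (λ.λ.1) (λ.(λ.λ.λ.1) (λ.λ.0) (λ.1 (λ.λ.1)))
  →2  λ.λ.(λ.λ.λ.1) (λ.λ.0) (λ.1 (λ.λ.1))
  →3  λ.λ.(λ.λ.1) (λ.1 (λ.λ.1))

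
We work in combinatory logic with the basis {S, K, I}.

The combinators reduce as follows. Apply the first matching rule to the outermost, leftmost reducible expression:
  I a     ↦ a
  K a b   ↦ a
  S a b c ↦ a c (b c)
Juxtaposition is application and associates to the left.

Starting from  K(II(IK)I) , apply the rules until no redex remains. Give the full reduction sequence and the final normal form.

  start: K(II(IK)I)
  step 1: K(I(IK)I)
  step 2: K(IKI)
  step 3: K(KI)

Answer: normal form = K(KI)  (in 3 steps)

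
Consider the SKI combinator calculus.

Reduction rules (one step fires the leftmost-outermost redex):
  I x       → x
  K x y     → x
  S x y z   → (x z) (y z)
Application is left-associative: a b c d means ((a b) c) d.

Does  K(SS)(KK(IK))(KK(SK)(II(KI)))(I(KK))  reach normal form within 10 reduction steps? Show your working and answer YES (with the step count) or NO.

  start: K(SS)(KK(IK))(KK(SK)(II(KI)))(I(KK))
  →1  SS(KK(SK)(II(KI)))(I(KK))
  →2  S(I(KK))(KK(SK)(II(KI))(I(KK)))
  →3  S(KK)(KK(SK)(II(KI))(I(KK)))
  →4  S(KK)(K(II(KI))(I(KK)))
  →5  S(KK)(II(KI))
  →6  S(KK)(I(KI))
  →7  S(KK)(KI)

Answer: YES — reaches normal form S(KK)(KI) in 7 ≤ 10 steps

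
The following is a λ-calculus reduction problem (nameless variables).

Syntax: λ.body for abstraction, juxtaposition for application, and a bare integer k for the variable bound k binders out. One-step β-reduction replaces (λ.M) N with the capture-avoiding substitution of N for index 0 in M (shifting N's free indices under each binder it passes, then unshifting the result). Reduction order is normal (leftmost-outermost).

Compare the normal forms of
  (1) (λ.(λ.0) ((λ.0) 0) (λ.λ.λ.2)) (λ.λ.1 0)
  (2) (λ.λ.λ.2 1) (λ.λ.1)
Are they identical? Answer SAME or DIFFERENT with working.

Answer: SAME — A ⇓ λ.λ.λ.2, B ⇓ λ.λ.λ.2

Derivation:
Term A:
  start: (λ.(λ.0) ((λ.0) 0) (λ.λ.λ.2)) (λ.λ.1 0)
  [1] (λ.0) ((λ.0) (λ.λ.1 0)) (λ.λ.λ.2)
  [2] (λ.0) (λ.λ.1 0) (λ.λ.λ.2)
  [3] (λ.λ.1 0) (λ.λ.λ.2)
  [4] λ.(λ.λ.λ.2) 0
  [5] λ.λ.λ.2

Term B:
  start: (λ.λ.λ.2 1) (λ.λ.1)
  [1] λ.λ.(λ.λ.1) 1
  [2] λ.λ.λ.2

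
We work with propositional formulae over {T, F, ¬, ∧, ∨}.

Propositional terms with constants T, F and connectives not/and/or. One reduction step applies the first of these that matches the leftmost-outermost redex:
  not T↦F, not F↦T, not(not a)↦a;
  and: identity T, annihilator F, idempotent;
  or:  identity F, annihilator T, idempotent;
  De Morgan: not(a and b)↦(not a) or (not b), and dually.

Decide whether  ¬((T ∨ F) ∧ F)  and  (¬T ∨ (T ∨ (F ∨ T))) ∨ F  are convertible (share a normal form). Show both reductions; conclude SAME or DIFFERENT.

Term A:
  start: ¬((T ∨ F) ∧ F)
  step 1: ¬(T ∨ F) ∨ ¬F
  step 2: (¬T ∧ ¬F) ∨ ¬F
  step 3: (F ∧ ¬F) ∨ ¬F
  step 4: F ∨ ¬F
  step 5: ¬F
  step 6: T

Term B:
  start: (¬T ∨ (T ∨ (F ∨ T))) ∨ F
  step 1: ¬T ∨ (T ∨ (F ∨ T))
  step 2: F ∨ (T ∨ (F ∨ T))
  step 3: T ∨ (F ∨ T)
  step 4: T

Answer: SAME — A ⇓ T, B ⇓ T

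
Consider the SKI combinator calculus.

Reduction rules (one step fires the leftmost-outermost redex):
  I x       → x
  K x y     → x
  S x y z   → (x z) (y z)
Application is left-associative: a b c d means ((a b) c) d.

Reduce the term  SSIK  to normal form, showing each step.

  start: SSIK
  →1  SK(IK)
  →2  SKK

Answer: normal form = SKK  (in 2 steps)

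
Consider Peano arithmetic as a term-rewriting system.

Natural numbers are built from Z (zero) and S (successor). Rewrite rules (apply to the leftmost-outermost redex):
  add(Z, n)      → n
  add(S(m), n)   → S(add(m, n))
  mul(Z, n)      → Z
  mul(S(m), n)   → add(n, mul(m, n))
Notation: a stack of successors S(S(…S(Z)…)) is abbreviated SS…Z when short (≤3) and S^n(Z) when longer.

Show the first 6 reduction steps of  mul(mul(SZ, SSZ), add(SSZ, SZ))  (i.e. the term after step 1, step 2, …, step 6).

  start: mul(mul(SZ, SSZ), add(SSZ, SZ))
  step 1: mul(add(SSZ, mul(Z, SSZ)), add(SSZ, SZ))
  step 2: mul(S(add(SZ, mul(Z, SSZ))), add(SSZ, SZ))
  step 3: add(add(SSZ, SZ), mul(add(SZ, mul(Z, SSZ)), add(SSZ, SZ)))
  step 4: add(S(add(SZ, SZ)), mul(add(SZ, mul(Z, SSZ)), add(SSZ, SZ)))
  step 5: S(add(add(SZ, SZ), mul(add(SZ, mul(Z, SSZ)), add(SSZ, SZ))))
  step 6: S(add(S(add(Z, SZ)), mul(add(SZ, mul(Z, SSZ)), add(SSZ, SZ))))

Answer: after 6 steps: S(add(S(add(Z, SZ)), mul(add(SZ, mul(Z, SSZ)), add(SSZ, SZ))))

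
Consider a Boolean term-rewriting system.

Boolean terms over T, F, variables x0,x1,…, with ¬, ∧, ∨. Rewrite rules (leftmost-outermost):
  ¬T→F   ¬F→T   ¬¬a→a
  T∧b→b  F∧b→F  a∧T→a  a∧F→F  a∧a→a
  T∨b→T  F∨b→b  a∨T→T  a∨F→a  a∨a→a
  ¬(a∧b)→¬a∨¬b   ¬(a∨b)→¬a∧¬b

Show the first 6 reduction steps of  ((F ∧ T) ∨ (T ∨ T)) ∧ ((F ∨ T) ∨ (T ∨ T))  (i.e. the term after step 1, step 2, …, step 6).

Answer: after 6 steps: T

Derivation:
  start: ((F ∧ T) ∨ (T ∨ T)) ∧ ((F ∨ T) ∨ (T ∨ T))
  [1] (F ∨ (T ∨ T)) ∧ ((F ∨ T) ∨ (T ∨ T))
  [2] (T ∨ T) ∧ ((F ∨ T) ∨ (T ∨ T))
  [3] T ∧ ((F ∨ T) ∨ (T ∨ T))
  [4] (F ∨ T) ∨ (T ∨ T)
  [5] T ∨ (T ∨ T)
  [6] T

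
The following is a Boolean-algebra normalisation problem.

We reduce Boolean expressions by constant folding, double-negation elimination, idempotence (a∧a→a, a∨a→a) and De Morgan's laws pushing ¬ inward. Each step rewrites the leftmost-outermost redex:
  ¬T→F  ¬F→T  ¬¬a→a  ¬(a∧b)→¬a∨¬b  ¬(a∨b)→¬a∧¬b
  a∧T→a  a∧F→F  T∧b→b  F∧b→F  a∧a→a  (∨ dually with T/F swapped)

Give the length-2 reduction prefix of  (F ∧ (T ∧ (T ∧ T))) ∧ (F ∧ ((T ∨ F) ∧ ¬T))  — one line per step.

Answer: after 2 steps: F

Working:
  start: (F ∧ (T ∧ (T ∧ T))) ∧ (F ∧ ((T ∨ F) ∧ ¬T))
  step 1: F ∧ (F ∧ ((T ∨ F) ∧ ¬T))
  step 2: F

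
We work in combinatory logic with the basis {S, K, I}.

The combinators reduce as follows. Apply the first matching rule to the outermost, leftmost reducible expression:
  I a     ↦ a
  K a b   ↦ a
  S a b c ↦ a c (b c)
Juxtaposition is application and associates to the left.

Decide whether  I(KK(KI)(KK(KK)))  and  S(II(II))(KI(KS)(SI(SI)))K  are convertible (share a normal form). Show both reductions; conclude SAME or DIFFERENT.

Answer: DIFFERENT — A ⇓ KK, B ⇓ K(K(SIK))

Derivation:
Term A:
  start: I(KK(KI)(KK(KK)))
  →1  KK(KI)(KK(KK))
  →2  K(KK(KK))
  →3  KK

Term B:
  start: S(II(II))(KI(KS)(SI(SI)))K
  →1  II(II)K(KI(KS)(SI(SI))K)
  →2  I(II)K(KI(KS)(SI(SI))K)
  →3  IIK(KI(KS)(SI(SI))K)
  →4  IK(KI(KS)(SI(SI))K)
  →5  K(KI(KS)(SI(SI))K)
  →6  K(I(SI(SI))K)
  →7  K(SI(SI)K)
  →8  K(IK(SIK))
  →9  K(K(SIK))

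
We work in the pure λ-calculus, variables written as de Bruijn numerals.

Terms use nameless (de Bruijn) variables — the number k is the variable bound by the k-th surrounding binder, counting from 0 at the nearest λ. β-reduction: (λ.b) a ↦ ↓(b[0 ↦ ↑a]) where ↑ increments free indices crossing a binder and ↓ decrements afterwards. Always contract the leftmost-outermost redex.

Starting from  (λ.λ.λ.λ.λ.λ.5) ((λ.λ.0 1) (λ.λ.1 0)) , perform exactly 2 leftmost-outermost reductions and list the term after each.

Answer: after 2 steps: λ.λ.λ.λ.λ.λ.0 (λ.λ.1 0)

Derivation:
  start: (λ.λ.λ.λ.λ.λ.5) ((λ.λ.0 1) (λ.λ.1 0))
  step 1: λ.λ.λ.λ.λ.(λ.λ.0 1) (λ.λ.1 0)
  step 2: λ.λ.λ.λ.λ.λ.0 (λ.λ.1 0)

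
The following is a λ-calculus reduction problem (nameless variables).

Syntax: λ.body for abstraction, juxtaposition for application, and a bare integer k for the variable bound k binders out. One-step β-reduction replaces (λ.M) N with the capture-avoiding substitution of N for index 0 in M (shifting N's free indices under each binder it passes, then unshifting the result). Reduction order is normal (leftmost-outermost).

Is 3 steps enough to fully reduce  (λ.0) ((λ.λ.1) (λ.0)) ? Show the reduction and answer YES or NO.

  start: (λ.0) ((λ.λ.1) (λ.0))
  step 1: (λ.λ.1) (λ.0)
  step 2: λ.λ.0

Answer: YES — reaches normal form λ.λ.0 in 2 ≤ 3 steps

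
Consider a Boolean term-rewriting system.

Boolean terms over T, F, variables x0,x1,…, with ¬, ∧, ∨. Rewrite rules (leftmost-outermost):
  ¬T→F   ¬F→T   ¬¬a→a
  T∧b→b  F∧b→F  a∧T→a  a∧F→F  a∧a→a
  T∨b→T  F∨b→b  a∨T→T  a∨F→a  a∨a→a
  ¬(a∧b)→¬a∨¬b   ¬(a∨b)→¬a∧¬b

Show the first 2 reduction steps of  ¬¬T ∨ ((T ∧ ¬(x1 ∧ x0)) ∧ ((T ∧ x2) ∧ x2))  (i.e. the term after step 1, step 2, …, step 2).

Answer: after 2 steps: T

Reduction:
  start: ¬¬T ∨ ((T ∧ ¬(x1 ∧ x0)) ∧ ((T ∧ x2) ∧ x2))
  [1] T ∨ ((T ∧ ¬(x1 ∧ x0)) ∧ ((T ∧ x2) ∧ x2))
  [2] T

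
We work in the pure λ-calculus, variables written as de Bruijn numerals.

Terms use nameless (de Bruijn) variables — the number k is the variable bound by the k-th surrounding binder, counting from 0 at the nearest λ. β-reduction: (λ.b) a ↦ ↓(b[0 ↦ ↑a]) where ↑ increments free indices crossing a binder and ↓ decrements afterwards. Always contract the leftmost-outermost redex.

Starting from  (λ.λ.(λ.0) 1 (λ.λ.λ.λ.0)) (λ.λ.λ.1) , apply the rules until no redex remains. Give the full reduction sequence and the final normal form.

  start: (λ.λ.(λ.0) 1 (λ.λ.λ.λ.0)) (λ.λ.λ.1)
  [1] λ.(λ.0) (λ.λ.λ.1) (λ.λ.λ.λ.0)
  [2] λ.(λ.λ.λ.1) (λ.λ.λ.λ.0)
  [3] λ.λ.λ.1

Answer: normal form = λ.λ.λ.1  (in 3 steps)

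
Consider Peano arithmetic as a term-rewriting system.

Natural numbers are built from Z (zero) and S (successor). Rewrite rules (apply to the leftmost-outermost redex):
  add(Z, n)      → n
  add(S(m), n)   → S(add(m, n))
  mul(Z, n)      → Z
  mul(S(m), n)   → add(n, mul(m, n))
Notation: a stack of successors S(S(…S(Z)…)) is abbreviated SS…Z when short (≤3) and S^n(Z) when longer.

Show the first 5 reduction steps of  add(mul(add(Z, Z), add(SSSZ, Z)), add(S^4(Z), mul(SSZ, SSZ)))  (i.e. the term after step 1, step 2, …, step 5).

Answer: after 5 steps: S(S(add(SSZ, mul(SSZ, SSZ))))

Working:
  start: add(mul(add(Z, Z), add(SSSZ, Z)), add(S^4(Z), mul(SSZ, SSZ)))
  step 1: add(mul(Z, add(SSSZ, Z)), add(S^4(Z), mul(SSZ, SSZ)))
  step 2: add(Z, add(S^4(Z), mul(SSZ, SSZ)))
  step 3: add(S^4(Z), mul(SSZ, SSZ))
  step 4: S(add(SSSZ, mul(SSZ, SSZ)))
  step 5: S(S(add(SSZ, mul(SSZ, SSZ))))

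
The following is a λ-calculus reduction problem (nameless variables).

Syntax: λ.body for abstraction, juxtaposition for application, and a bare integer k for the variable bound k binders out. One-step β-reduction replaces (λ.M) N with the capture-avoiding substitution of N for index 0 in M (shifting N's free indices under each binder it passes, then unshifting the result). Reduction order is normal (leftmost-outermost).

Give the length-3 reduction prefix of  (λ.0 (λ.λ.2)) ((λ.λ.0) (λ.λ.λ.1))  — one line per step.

Answer: after 3 steps: λ.λ.(λ.λ.0) (λ.λ.λ.1)

Working:
  start: (λ.0 (λ.λ.2)) ((λ.λ.0) (λ.λ.λ.1))
  [1] (λ.λ.0) (λ.λ.λ.1) (λ.λ.(λ.λ.0) (λ.λ.λ.1))
  [2] (λ.0) (λ.λ.(λ.λ.0) (λ.λ.λ.1))
  [3] λ.λ.(λ.λ.0) (λ.λ.λ.1)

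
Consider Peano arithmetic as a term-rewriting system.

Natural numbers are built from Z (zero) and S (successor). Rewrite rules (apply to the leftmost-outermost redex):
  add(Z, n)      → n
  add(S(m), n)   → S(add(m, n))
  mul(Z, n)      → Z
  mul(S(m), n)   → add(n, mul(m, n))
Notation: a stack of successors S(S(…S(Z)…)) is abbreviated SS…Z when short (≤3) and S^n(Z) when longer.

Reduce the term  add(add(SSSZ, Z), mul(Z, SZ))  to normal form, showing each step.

  start: add(add(SSSZ, Z), mul(Z, SZ))
  [1] add(S(add(SSZ, Z)), mul(Z, SZ))
  [2] S(add(add(SSZ, Z), mul(Z, SZ)))
  [3] S(add(S(add(SZ, Z)), mul(Z, SZ)))
  [4] S(S(add(add(SZ, Z), mul(Z, SZ))))
  [5] S(S(add(S(add(Z, Z)), mul(Z, SZ))))
  [6] S(S(S(add(add(Z, Z), mul(Z, SZ)))))
  [7] S(S(S(add(Z, mul(Z, SZ)))))
  [8] S(S(S(mul(Z, SZ))))
  [9] SSSZ

Answer: normal form = SSSZ  (in 9 steps)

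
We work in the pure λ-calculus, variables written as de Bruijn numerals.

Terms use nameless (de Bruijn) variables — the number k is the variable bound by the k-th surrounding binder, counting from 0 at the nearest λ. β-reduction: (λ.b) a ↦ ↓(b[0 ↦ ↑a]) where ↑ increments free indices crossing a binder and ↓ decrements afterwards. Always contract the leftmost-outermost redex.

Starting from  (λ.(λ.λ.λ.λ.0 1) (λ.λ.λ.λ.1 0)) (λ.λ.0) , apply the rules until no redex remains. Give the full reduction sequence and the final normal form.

Answer: normal form = λ.λ.λ.0 1  (in 2 steps)

Derivation:
  start: (λ.(λ.λ.λ.λ.0 1) (λ.λ.λ.λ.1 0)) (λ.λ.0)
  step 1: (λ.λ.λ.λ.0 1) (λ.λ.λ.λ.1 0)
  step 2: λ.λ.λ.0 1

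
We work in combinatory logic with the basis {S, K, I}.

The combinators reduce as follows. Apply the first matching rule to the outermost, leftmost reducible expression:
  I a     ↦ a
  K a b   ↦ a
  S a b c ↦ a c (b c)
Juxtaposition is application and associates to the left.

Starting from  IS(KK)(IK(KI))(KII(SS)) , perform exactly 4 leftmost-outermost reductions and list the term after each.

  start: IS(KK)(IK(KI))(KII(SS))
  step 1: S(KK)(IK(KI))(KII(SS))
  step 2: KK(KII(SS))(IK(KI)(KII(SS)))
  step 3: K(IK(KI)(KII(SS)))
  step 4: K(K(KI)(KII(SS)))

Answer: after 4 steps: K(K(KI)(KII(SS)))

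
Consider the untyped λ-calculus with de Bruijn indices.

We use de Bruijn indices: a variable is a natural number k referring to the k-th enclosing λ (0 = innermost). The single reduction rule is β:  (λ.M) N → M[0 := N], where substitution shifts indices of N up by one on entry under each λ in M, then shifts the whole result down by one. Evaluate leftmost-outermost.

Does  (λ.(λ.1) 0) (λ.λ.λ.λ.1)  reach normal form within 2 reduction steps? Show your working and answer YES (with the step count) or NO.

  start: (λ.(λ.1) 0) (λ.λ.λ.λ.1)
  [1] (λ.λ.λ.λ.λ.1) (λ.λ.λ.λ.1)
  [2] λ.λ.λ.λ.1

Answer: YES — reaches normal form λ.λ.λ.λ.1 in 2 ≤ 2 steps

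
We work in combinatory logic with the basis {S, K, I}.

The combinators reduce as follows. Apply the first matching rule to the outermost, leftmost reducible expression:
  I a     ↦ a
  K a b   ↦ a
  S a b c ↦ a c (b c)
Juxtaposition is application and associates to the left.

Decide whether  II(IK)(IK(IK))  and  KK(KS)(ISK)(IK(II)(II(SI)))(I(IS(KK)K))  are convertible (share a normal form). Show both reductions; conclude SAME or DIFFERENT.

Answer: DIFFERENT — A ⇓ K(KK), B ⇓ SK(S(KK)K)

Reduction:
Term A:
  start: II(IK)(IK(IK))
  [1] I(IK)(IK(IK))
  [2] IK(IK(IK))
  [3] K(IK(IK))
  [4] K(K(IK))
  [5] K(KK)

Term B:
  start: KK(KS)(ISK)(IK(II)(II(SI)))(I(IS(KK)K))
  [1] K(ISK)(IK(II)(II(SI)))(I(IS(KK)K))
  [2] ISK(I(IS(KK)K))
  [3] SK(I(IS(KK)K))
  [4] SK(IS(KK)K)
  [5] SK(S(KK)K)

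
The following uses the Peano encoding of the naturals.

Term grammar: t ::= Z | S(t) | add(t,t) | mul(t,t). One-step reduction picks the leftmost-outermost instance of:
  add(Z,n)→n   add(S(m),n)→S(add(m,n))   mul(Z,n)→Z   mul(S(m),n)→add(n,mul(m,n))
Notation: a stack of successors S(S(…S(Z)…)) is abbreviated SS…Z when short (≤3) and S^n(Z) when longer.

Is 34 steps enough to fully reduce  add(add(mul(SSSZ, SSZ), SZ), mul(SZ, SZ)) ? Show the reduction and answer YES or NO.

  start: add(add(mul(SSSZ, SSZ), SZ), mul(SZ, SZ))
  step 1: add(add(add(SSZ, mul(SSZ, SSZ)), SZ), mul(SZ, SZ))
  step 2: add(add(S(add(SZ, mul(SSZ, SSZ))), SZ), mul(SZ, SZ))
  step 3: add(S(add(add(SZ, mul(SSZ, SSZ)), SZ)), mul(SZ, SZ))
  step 4: S(add(add(add(SZ, mul(SSZ, SSZ)), SZ), mul(SZ, SZ)))
  step 5: S(add(add(S(add(Z, mul(SSZ, SSZ))), SZ), mul(SZ, SZ)))
  step 6: S(add(S(add(add(Z, mul(SSZ, SSZ)), SZ)), mul(SZ, SZ)))
  step 7: S(S(add(add(add(Z, mul(SSZ, SSZ)), SZ), mul(SZ, SZ))))
  step 8: S(S(add(add(mul(SSZ, SSZ), SZ), mul(SZ, SZ))))
  step 9: S(S(add(add(add(SSZ, mul(SZ, SSZ)), SZ), mul(SZ, SZ))))
  step 10: S(S(add(add(S(add(SZ, mul(SZ, SSZ))), SZ), mul(SZ, SZ))))
  step 11: S(S(add(S(add(add(SZ, mul(SZ, SSZ)), SZ)), mul(SZ, SZ))))
  step 12: S(S(S(add(add(add(SZ, mul(SZ, SSZ)), SZ), mul(SZ, SZ)))))
  step 13: S(S(S(add(add(S(add(Z, mul(SZ, SSZ))), SZ), mul(SZ, SZ)))))
  step 14: S(S(S(add(S(add(add(Z, mul(SZ, SSZ)), SZ)), mul(SZ, SZ)))))
  step 15: S(S(S(S(add(add(add(Z, mul(SZ, SSZ)), SZ), mul(SZ, SZ))))))
  step 16: S(S(S(S(add(add(mul(SZ, SSZ), SZ), mul(SZ, SZ))))))
  step 17: S(S(S(S(add(add(add(SSZ, mul(Z, SSZ)), SZ), mul(SZ, SZ))))))
  step 18: S(S(S(S(add(add(S(add(SZ, mul(Z, SSZ))), SZ), mul(SZ, SZ))))))
  step 19: S(S(S(S(add(S(add(add(SZ, mul(Z, SSZ)), SZ)), mul(SZ, SZ))))))
  step 20: S(S(S(S(S(add(add(add(SZ, mul(Z, SSZ)), SZ), mul(SZ, SZ)))))))
  step 21: S(S(S(S(S(add(add(S(add(Z, mul(Z, SSZ))), SZ), mul(SZ, SZ)))))))
  step 22: S(S(S(S(S(add(S(add(add(Z, mul(Z, SSZ)), SZ)), mul(SZ, SZ)))))))
  step 23: S(S(S(S(S(S(add(add(add(Z, mul(Z, SSZ)), SZ), mul(SZ, SZ))))))))
  step 24: S(S(S(S(S(S(add(add(mul(Z, SSZ), SZ), mul(SZ, SZ))))))))
  step 25: S(S(S(S(S(S(add(add(Z, SZ), mul(SZ, SZ))))))))
  step 26: S(S(S(S(S(S(add(SZ, mul(SZ, SZ))))))))
  step 27: S(S(S(S(S(S(S(add(Z, mul(SZ, SZ)))))))))
  step 28: S(S(S(S(S(S(S(mul(SZ, SZ))))))))
  step 29: S(S(S(S(S(S(S(add(SZ, mul(Z, SZ)))))))))
  step 30: S(S(S(S(S(S(S(S(add(Z, mul(Z, SZ))))))))))
  step 31: S(S(S(S(S(S(S(S(mul(Z, SZ)))))))))
  step 32: S^8(Z)

Answer: YES — reaches normal form S^8(Z) in 32 ≤ 34 steps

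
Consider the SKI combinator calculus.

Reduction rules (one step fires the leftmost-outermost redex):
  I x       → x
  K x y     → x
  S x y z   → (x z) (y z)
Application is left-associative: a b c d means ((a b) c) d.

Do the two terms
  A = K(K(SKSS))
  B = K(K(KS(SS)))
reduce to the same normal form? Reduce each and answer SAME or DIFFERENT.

Term A:
  start: K(K(SKSS))
  [1] K(K(KS(SS)))
  [2] K(KS)

Term B:
  start: K(K(KS(SS)))
  [1] K(KS)

Answer: SAME — A ⇓ K(KS), B ⇓ K(KS)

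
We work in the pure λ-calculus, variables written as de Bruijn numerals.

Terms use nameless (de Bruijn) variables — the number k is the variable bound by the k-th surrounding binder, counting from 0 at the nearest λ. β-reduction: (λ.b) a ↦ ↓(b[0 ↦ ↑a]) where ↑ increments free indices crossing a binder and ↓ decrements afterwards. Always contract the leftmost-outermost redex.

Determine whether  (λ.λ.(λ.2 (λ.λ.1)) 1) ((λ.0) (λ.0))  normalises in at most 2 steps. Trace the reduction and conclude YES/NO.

Answer: NO — after 2 steps the term is λ.(λ.0) (λ.0) (λ.λ.1), not yet normal

Reduction:
  start: (λ.λ.(λ.2 (λ.λ.1)) 1) ((λ.0) (λ.0))
  →1  λ.(λ.(λ.0) (λ.0) (λ.λ.1)) ((λ.0) (λ.0))
  →2  λ.(λ.0) (λ.0) (λ.λ.1)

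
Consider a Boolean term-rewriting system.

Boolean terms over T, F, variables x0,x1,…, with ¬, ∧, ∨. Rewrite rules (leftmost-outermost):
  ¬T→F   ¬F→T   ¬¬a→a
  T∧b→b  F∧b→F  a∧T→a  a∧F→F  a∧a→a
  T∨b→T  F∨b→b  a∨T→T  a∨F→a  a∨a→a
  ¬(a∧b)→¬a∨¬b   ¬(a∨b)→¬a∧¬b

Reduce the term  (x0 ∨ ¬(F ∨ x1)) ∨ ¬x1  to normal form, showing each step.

  start: (x0 ∨ ¬(F ∨ x1)) ∨ ¬x1
  [1] (x0 ∨ (¬F ∧ ¬x1)) ∨ ¬x1
  [2] (x0 ∨ (T ∧ ¬x1)) ∨ ¬x1
  [3] (x0 ∨ ¬x1) ∨ ¬x1

Answer: normal form = (x0 ∨ ¬x1) ∨ ¬x1  (in 3 steps)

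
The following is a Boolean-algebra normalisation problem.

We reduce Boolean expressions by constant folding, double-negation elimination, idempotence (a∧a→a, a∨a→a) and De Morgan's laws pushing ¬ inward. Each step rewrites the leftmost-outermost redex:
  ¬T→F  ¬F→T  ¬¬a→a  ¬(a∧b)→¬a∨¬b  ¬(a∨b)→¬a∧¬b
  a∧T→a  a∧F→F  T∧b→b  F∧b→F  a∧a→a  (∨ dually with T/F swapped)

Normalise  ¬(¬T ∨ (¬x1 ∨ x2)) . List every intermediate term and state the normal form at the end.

  start: ¬(¬T ∨ (¬x1 ∨ x2))
  step 1: ¬¬T ∧ ¬(¬x1 ∨ x2)
  step 2: T ∧ ¬(¬x1 ∨ x2)
  step 3: ¬(¬x1 ∨ x2)
  step 4: ¬¬x1 ∧ ¬x2
  step 5: x1 ∧ ¬x2

Answer: normal form = x1 ∧ ¬x2  (in 5 steps)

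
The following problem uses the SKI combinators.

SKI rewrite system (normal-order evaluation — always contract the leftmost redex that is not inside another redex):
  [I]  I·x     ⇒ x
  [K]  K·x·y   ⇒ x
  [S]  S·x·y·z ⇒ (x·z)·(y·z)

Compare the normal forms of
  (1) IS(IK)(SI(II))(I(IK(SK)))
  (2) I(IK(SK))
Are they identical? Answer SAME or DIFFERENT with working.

Answer: SAME — A ⇓ K(SK), B ⇓ K(SK)

Reduction:
Term A:
  start: IS(IK)(SI(II))(I(IK(SK)))
  [1] S(IK)(SI(II))(I(IK(SK)))
  [2] IK(I(IK(SK)))(SI(II)(I(IK(SK))))
  [3] K(I(IK(SK)))(SI(II)(I(IK(SK))))
  [4] I(IK(SK))
  [5] IK(SK)
  [6] K(SK)

Term B:
  start: I(IK(SK))
  [1] IK(SK)
  [2] K(SK)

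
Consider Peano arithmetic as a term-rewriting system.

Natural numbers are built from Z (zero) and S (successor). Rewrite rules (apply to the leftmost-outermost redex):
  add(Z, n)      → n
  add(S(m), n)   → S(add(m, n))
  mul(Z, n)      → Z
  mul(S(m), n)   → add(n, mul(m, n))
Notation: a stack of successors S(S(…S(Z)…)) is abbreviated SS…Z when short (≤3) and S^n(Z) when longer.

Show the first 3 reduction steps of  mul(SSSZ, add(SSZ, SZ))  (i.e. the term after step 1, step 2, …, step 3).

Answer: after 3 steps: S(add(add(SZ, SZ), mul(SSZ, add(SSZ, SZ))))

Working:
  start: mul(SSSZ, add(SSZ, SZ))
  [1] add(add(SSZ, SZ), mul(SSZ, add(SSZ, SZ)))
  [2] add(S(add(SZ, SZ)), mul(SSZ, add(SSZ, SZ)))
  [3] S(add(add(SZ, SZ), mul(SSZ, add(SSZ, SZ))))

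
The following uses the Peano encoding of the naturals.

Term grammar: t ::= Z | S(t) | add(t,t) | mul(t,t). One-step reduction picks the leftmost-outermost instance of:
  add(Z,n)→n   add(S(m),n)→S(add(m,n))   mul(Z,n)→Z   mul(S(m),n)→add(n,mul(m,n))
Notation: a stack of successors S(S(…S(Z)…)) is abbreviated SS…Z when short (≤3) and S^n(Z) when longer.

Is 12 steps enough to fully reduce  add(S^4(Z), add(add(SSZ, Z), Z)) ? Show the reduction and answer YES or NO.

  start: add(S^4(Z), add(add(SSZ, Z), Z))
  →1  S(add(SSSZ, add(add(SSZ, Z), Z)))
  →2  S(S(add(SSZ, add(add(SSZ, Z), Z))))
  →3  S(S(S(add(SZ, add(add(SSZ, Z), Z)))))
  →4  S(S(S(S(add(Z, add(add(SSZ, Z), Z))))))
  →5  S(S(S(S(add(add(SSZ, Z), Z)))))
  →6  S(S(S(S(add(S(add(SZ, Z)), Z)))))
  →7  S(S(S(S(S(add(add(SZ, Z), Z))))))
  →8  S(S(S(S(S(add(S(add(Z, Z)), Z))))))
  →9  S(S(S(S(S(S(add(add(Z, Z), Z)))))))
  →10  S(S(S(S(S(S(add(Z, Z)))))))
  →11  S^6(Z)

Answer: YES — reaches normal form S^6(Z) in 11 ≤ 12 steps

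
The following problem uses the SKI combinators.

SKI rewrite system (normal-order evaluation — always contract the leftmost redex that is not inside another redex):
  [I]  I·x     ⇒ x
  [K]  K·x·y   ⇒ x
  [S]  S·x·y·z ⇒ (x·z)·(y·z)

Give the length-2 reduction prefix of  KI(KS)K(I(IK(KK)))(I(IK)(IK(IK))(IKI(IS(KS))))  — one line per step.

  start: KI(KS)K(I(IK(KK)))(I(IK)(IK(IK))(IKI(IS(KS))))
  step 1: IK(I(IK(KK)))(I(IK)(IK(IK))(IKI(IS(KS))))
  step 2: K(I(IK(KK)))(I(IK)(IK(IK))(IKI(IS(KS))))

Answer: after 2 steps: K(I(IK(KK)))(I(IK)(IK(IK))(IKI(IS(KS))))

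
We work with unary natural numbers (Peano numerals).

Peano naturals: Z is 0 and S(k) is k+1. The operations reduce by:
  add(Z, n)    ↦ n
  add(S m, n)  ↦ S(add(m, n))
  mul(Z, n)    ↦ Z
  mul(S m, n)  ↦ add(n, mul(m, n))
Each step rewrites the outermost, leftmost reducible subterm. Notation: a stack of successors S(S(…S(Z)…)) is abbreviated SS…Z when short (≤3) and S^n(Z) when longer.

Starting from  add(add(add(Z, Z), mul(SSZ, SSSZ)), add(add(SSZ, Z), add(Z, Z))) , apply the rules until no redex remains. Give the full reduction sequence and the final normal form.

  start: add(add(add(Z, Z), mul(SSZ, SSSZ)), add(add(SSZ, Z), add(Z, Z)))
  [1] add(add(Z, mul(SSZ, SSSZ)), add(add(SSZ, Z), add(Z, Z)))
  [2] add(mul(SSZ, SSSZ), add(add(SSZ, Z), add(Z, Z)))
  [3] add(add(SSSZ, mul(SZ, SSSZ)), add(add(SSZ, Z), add(Z, Z)))
  [4] add(S(add(SSZ, mul(SZ, SSSZ))), add(add(SSZ, Z), add(Z, Z)))
  [5] S(add(add(SSZ, mul(SZ, SSSZ)), add(add(SSZ, Z), add(Z, Z))))
  [6] S(add(S(add(SZ, mul(SZ, SSSZ))), add(add(SSZ, Z), add(Z, Z))))
  [7] S(S(add(add(SZ, mul(SZ, SSSZ)), add(add(SSZ, Z), add(Z, Z)))))
  [8] S(S(add(S(add(Z, mul(SZ, SSSZ))), add(add(SSZ, Z), add(Z, Z)))))
  [9] S(S(S(add(add(Z, mul(SZ, SSSZ)), add(add(SSZ, Z), add(Z, Z))))))
  [10] S(S(S(add(mul(SZ, SSSZ), add(add(SSZ, Z), add(Z, Z))))))
  [11] S(S(S(add(add(SSSZ, mul(Z, SSSZ)), add(add(SSZ, Z), add(Z, Z))))))
  [12] S(S(S(add(S(add(SSZ, mul(Z, SSSZ))), add(add(SSZ, Z), add(Z, Z))))))
  [13] S(S(S(S(add(add(SSZ, mul(Z, SSSZ)), add(add(SSZ, Z), add(Z, Z)))))))
  [14] S(S(S(S(add(S(add(SZ, mul(Z, SSSZ))), add(add(SSZ, Z), add(Z, Z)))))))
  [15] S(S(S(S(S(add(add(SZ, mul(Z, SSSZ)), add(add(SSZ, Z), add(Z, Z))))))))
  [16] S(S(S(S(S(add(S(add(Z, mul(Z, SSSZ))), add(add(SSZ, Z), add(Z, Z))))))))
  [17] S(S(S(S(S(S(add(add(Z, mul(Z, SSSZ)), add(add(SSZ, Z), add(Z, Z)))))))))
  [18] S(S(S(S(S(S(add(mul(Z, SSSZ), add(add(SSZ, Z), add(Z, Z)))))))))
  [19] S(S(S(S(S(S(add(Z, add(add(SSZ, Z), add(Z, Z)))))))))
  [20] S(S(S(S(S(S(add(add(SSZ, Z), add(Z, Z))))))))
  [21] S(S(S(S(S(S(add(S(add(SZ, Z)), add(Z, Z))))))))
  [22] S(S(S(S(S(S(S(add(add(SZ, Z), add(Z, Z)))))))))
  [23] S(S(S(S(S(S(S(add(S(add(Z, Z)), add(Z, Z)))))))))
  [24] S(S(S(S(S(S(S(S(add(add(Z, Z), add(Z, Z))))))))))
  [25] S(S(S(S(S(S(S(S(add(Z, add(Z, Z))))))))))
  [26] S(S(S(S(S(S(S(S(add(Z, Z)))))))))
  [27] S^8(Z)

Answer: normal form = S^8(Z)  (in 27 steps)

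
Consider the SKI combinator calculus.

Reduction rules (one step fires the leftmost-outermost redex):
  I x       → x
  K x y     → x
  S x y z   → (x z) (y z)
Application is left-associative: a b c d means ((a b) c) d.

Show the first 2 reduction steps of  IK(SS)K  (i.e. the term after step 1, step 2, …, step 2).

Answer: after 2 steps: SS

Derivation:
  start: IK(SS)K
  →1  K(SS)K
  →2  SS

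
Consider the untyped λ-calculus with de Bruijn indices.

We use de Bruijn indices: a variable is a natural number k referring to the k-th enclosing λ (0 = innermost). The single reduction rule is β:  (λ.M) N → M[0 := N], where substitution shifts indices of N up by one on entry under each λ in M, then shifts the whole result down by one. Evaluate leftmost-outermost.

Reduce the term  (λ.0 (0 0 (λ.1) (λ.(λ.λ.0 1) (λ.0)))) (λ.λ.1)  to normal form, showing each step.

Answer: normal form = λ.λ.λ.λ.0 (λ.0)  (in 6 steps)

Working:
  start: (λ.0 (0 0 (λ.1) (λ.(λ.λ.0 1) (λ.0)))) (λ.λ.1)
  step 1: (λ.λ.1) ((λ.λ.1) (λ.λ.1) (λ.λ.λ.1) (λ.(λ.λ.0 1) (λ.0)))
  step 2: λ.(λ.λ.1) (λ.λ.1) (λ.λ.λ.1) (λ.(λ.λ.0 1) (λ.0))
  step 3: λ.(λ.λ.λ.1) (λ.λ.λ.1) (λ.(λ.λ.0 1) (λ.0))
  step 4: λ.(λ.λ.1) (λ.(λ.λ.0 1) (λ.0))
  step 5: λ.λ.λ.(λ.λ.0 1) (λ.0)
  step 6: λ.λ.λ.λ.0 (λ.0)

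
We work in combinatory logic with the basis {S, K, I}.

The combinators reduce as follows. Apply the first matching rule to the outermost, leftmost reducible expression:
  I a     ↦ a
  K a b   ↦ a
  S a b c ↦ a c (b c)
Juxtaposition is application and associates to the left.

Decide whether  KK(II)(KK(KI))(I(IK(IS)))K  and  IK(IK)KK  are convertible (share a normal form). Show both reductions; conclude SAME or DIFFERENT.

Answer: SAME — A ⇓ KK, B ⇓ KK

Reduction:
Term A:
  start: KK(II)(KK(KI))(I(IK(IS)))K
  →1  K(KK(KI))(I(IK(IS)))K
  →2  KK(KI)K
  →3  KK

Term B:
  start: IK(IK)KK
  →1  K(IK)KK
  →2  IKK
  →3  KK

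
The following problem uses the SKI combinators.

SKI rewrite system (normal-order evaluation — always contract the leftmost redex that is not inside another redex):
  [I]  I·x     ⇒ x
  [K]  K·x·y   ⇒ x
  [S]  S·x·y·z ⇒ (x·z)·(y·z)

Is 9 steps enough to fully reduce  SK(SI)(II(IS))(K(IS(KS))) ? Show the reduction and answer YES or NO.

Answer: YES — reaches normal form S(K(S(KS))) in 6 ≤ 9 steps

Reduction:
  start: SK(SI)(II(IS))(K(IS(KS)))
  →1  K(II(IS))(SI(II(IS)))(K(IS(KS)))
  →2  II(IS)(K(IS(KS)))
  →3  I(IS)(K(IS(KS)))
  →4  IS(K(IS(KS)))
  →5  S(K(IS(KS)))
  →6  S(K(S(KS)))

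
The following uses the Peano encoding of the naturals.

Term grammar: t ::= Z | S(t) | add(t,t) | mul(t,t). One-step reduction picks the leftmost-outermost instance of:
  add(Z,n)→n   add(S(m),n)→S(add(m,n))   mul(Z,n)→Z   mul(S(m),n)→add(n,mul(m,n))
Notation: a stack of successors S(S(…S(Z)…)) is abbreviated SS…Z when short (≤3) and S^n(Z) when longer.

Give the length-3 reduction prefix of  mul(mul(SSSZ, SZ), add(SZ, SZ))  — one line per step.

Answer: after 3 steps: add(add(SZ, SZ), mul(add(Z, mul(SSZ, SZ)), add(SZ, SZ)))

Working:
  start: mul(mul(SSSZ, SZ), add(SZ, SZ))
  [1] mul(add(SZ, mul(SSZ, SZ)), add(SZ, SZ))
  [2] mul(S(add(Z, mul(SSZ, SZ))), add(SZ, SZ))
  [3] add(add(SZ, SZ), mul(add(Z, mul(SSZ, SZ)), add(SZ, SZ)))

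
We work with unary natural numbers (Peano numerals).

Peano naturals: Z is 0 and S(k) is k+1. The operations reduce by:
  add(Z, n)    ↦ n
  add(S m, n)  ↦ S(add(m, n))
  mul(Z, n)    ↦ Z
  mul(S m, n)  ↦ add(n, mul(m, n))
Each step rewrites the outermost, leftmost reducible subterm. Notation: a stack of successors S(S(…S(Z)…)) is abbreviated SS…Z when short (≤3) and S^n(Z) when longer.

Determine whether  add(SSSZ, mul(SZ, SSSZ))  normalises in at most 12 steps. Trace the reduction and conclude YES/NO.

  start: add(SSSZ, mul(SZ, SSSZ))
  step 1: S(add(SSZ, mul(SZ, SSSZ)))
  step 2: S(S(add(SZ, mul(SZ, SSSZ))))
  step 3: S(S(S(add(Z, mul(SZ, SSSZ)))))
  step 4: S(S(S(mul(SZ, SSSZ))))
  step 5: S(S(S(add(SSSZ, mul(Z, SSSZ)))))
  step 6: S(S(S(S(add(SSZ, mul(Z, SSSZ))))))
  step 7: S(S(S(S(S(add(SZ, mul(Z, SSSZ)))))))
  step 8: S(S(S(S(S(S(add(Z, mul(Z, SSSZ))))))))
  step 9: S(S(S(S(S(S(mul(Z, SSSZ)))))))
  step 10: S^6(Z)

Answer: YES — reaches normal form S^6(Z) in 10 ≤ 12 steps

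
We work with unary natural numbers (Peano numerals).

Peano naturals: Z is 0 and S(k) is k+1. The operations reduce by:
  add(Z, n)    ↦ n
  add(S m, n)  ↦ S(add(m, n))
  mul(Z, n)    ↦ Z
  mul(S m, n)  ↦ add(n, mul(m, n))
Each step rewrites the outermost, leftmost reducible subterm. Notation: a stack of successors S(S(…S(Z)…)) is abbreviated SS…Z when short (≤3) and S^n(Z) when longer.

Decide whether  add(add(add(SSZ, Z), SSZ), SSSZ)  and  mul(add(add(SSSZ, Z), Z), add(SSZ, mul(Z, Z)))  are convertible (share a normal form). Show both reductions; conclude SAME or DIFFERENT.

Answer: DIFFERENT — A ⇓ S^7(Z), B ⇓ S^6(Z)

Reduction:
Term A:
  start: add(add(add(SSZ, Z), SSZ), SSSZ)
  →1  add(add(S(add(SZ, Z)), SSZ), SSSZ)
  →2  add(S(add(add(SZ, Z), SSZ)), SSSZ)
  →3  S(add(add(add(SZ, Z), SSZ), SSSZ))
  →4  S(add(add(S(add(Z, Z)), SSZ), SSSZ))
  →5  S(add(S(add(add(Z, Z), SSZ)), SSSZ))
  →6  S(S(add(add(add(Z, Z), SSZ), SSSZ)))
  →7  S(S(add(add(Z, SSZ), SSSZ)))
  →8  S(S(add(SSZ, SSSZ)))
  →9  S(S(S(add(SZ, SSSZ))))
  →10  S(S(S(S(add(Z, SSSZ)))))
  →11  S^7(Z)

Term B:
  start: mul(add(add(SSSZ, Z), Z), add(SSZ, mul(Z, Z)))
  →1  mul(add(S(add(SSZ, Z)), Z), add(SSZ, mul(Z, Z)))
  →2  mul(S(add(add(SSZ, Z), Z)), add(SSZ, mul(Z, Z)))
  →3  add(add(SSZ, mul(Z, Z)), mul(add(add(SSZ, Z), Z), add(SSZ, mul(Z, Z))))
  →4  add(S(add(SZ, mul(Z, Z))), mul(add(add(SSZ, Z), Z), add(SSZ, mul(Z, Z))))
  →5  S(add(add(SZ, mul(Z, Z)), mul(add(add(SSZ, Z), Z), add(SSZ, mul(Z, Z)))))
  →6  S(add(S(add(Z, mul(Z, Z))), mul(add(add(SSZ, Z), Z), add(SSZ, mul(Z, Z)))))
  →7  S(S(add(add(Z, mul(Z, Z)), mul(add(add(SSZ, Z), Z), add(SSZ, mul(Z, Z))))))
  →8  S(S(add(mul(Z, Z), mul(add(add(SSZ, Z), Z), add(SSZ, mul(Z, Z))))))
  →9  S(S(add(Z, mul(add(add(SSZ, Z), Z), add(SSZ, mul(Z, Z))))))
  →10  S(S(mul(add(add(SSZ, Z), Z), add(SSZ, mul(Z, Z)))))
  →11  S(S(mul(add(S(add(SZ, Z)), Z), add(SSZ, mul(Z, Z)))))
  →12  S(S(mul(S(add(add(SZ, Z), Z)), add(SSZ, mul(Z, Z)))))
  →13  S(S(add(add(SSZ, mul(Z, Z)), mul(add(add(SZ, Z), Z), add(SSZ, mul(Z, Z))))))
  →14  S(S(add(S(add(SZ, mul(Z, Z))), mul(add(add(SZ, Z), Z), add(SSZ, mul(Z, Z))))))
  →15  S(S(S(add(add(SZ, mul(Z, Z)), mul(add(add(SZ, Z), Z), add(SSZ, mul(Z, Z)))))))
  →16  S(S(S(add(S(add(Z, mul(Z, Z))), mul(add(add(SZ, Z), Z), add(SSZ, mul(Z, Z)))))))
  →17  S(S(S(S(add(add(Z, mul(Z, Z)), mul(add(add(SZ, Z), Z), add(SSZ, mul(Z, Z))))))))
  →18  S(S(S(S(add(mul(Z, Z), mul(add(add(SZ, Z), Z), add(SSZ, mul(Z, Z))))))))
  →19  S(S(S(S(add(Z, mul(add(add(SZ, Z), Z), add(SSZ, mul(Z, Z))))))))
  →20  S(S(S(S(mul(add(add(SZ, Z), Z), add(SSZ, mul(Z, Z)))))))
  →21  S(S(S(S(mul(add(S(add(Z, Z)), Z), add(SSZ, mul(Z, Z)))))))
  →22  S(S(S(S(mul(S(add(add(Z, Z), Z)), add(SSZ, mul(Z, Z)))))))
  →23  S(S(S(S(add(add(SSZ, mul(Z, Z)), mul(add(add(Z, Z), Z), add(SSZ, mul(Z, Z))))))))
  →24  S(S(S(S(add(S(add(SZ, mul(Z, Z))), mul(add(add(Z, Z), Z), add(SSZ, mul(Z, Z))))))))
  →25  S(S(S(S(S(add(add(SZ, mul(Z, Z)), mul(add(add(Z, Z), Z), add(SSZ, mul(Z, Z)))))))))
  →26  S(S(S(S(S(add(S(add(Z, mul(Z, Z))), mul(add(add(Z, Z), Z), add(SSZ, mul(Z, Z)))))))))
  →27  S(S(S(S(S(S(add(add(Z, mul(Z, Z)), mul(add(add(Z, Z), Z), add(SSZ, mul(Z, Z))))))))))
  →28  S(S(S(S(S(S(add(mul(Z, Z), mul(add(add(Z, Z), Z), add(SSZ, mul(Z, Z))))))))))
  →29  S(S(S(S(S(S(add(Z, mul(add(add(Z, Z), Z), add(SSZ, mul(Z, Z))))))))))
  →30  S(S(S(S(S(S(mul(add(add(Z, Z), Z), add(SSZ, mul(Z, Z)))))))))
  →31  S(S(S(S(S(S(mul(add(Z, Z), add(SSZ, mul(Z, Z)))))))))
  →32  S(S(S(S(S(S(mul(Z, add(SSZ, mul(Z, Z)))))))))
  →33  S^6(Z)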